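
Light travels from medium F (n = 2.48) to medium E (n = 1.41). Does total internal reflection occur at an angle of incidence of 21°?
θc = arcsin(n₂/n₁) = 34.65°; 21° < θc, so no — the ray refracts.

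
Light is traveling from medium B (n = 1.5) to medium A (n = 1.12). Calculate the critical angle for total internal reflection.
θc = arcsin(n₂/n₁) = 48.3°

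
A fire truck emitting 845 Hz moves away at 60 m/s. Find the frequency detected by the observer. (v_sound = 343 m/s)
f_obs = f·v/(v + v_s) = 719.2 Hz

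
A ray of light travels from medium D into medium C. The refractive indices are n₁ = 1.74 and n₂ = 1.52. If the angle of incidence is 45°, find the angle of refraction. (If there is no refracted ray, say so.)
sin θ₂ = (n₁/n₂)·sin θ₁ = 0.8095 → θ₂ = 54.04°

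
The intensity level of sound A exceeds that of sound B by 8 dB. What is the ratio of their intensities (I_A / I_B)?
I_A/I_B = 10^(Δβ/10) = 6.31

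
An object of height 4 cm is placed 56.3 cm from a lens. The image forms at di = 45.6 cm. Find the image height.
hi = (-di/do) × ho = -3.24 cm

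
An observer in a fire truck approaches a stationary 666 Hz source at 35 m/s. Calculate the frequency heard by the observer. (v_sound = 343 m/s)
f_obs = f·(v + v_o)/v = 734 Hz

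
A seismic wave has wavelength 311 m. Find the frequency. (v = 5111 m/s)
f = v/λ = 16.43 Hz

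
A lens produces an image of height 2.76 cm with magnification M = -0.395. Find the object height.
ho = |hi|/|M| = 6.987 cm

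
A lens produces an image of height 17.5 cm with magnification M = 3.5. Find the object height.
ho = |hi|/|M| = 5 cm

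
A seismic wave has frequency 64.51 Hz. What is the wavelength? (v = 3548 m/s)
λ = v/f = 55 m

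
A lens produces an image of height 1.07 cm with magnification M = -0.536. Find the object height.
ho = |hi|/|M| = 1.996 cm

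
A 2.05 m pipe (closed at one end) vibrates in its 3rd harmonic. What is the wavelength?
λₙ = 4L/n = 2.733 m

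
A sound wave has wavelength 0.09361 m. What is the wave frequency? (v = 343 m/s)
f = v/λ = 3664 Hz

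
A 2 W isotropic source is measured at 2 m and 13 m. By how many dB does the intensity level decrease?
Δβ = 20·log₁₀(r₂/r₁) = 16.26 dB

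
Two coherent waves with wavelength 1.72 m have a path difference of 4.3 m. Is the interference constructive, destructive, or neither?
destructive — path difference = 2.5λ, an odd multiple of λ/2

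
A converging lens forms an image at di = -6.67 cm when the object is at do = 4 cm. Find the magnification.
M = −di/do = 1.667 (upright image)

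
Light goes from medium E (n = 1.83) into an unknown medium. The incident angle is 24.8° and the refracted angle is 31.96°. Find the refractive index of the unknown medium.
n₂ = n₁·sin θ₁ / sin θ₂ = 1.45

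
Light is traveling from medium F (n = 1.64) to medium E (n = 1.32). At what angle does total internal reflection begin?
θc = arcsin(n₂/n₁) = 53.6°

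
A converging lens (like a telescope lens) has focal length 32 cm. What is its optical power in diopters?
P = 1/f = 3.125 D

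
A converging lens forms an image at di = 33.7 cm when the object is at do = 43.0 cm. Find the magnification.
M = −di/do = -0.7837 (inverted image)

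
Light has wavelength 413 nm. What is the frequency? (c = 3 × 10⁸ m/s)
f = c/λ = 7.264 × 10¹⁴ Hz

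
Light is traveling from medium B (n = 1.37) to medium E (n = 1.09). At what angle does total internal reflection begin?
θc = arcsin(n₂/n₁) = 52.71°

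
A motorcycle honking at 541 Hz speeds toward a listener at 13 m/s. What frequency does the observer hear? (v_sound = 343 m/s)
f_obs = f·v/(v − v_s) = 562.3 Hz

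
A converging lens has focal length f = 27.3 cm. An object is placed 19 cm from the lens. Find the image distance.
1/di = 1/f − 1/do → di = -62.49 cm (virtual image)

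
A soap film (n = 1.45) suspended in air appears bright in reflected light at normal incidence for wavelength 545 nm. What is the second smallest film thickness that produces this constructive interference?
2nt = (m − ½)λ with m = 2 → t = (m − ½)λ/(2n) = 281.9 nm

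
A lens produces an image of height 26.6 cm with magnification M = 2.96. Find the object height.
ho = |hi|/|M| = 8.986 cm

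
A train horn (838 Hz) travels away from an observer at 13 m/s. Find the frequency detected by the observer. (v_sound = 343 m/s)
f_obs = f·v/(v + v_s) = 807.4 Hz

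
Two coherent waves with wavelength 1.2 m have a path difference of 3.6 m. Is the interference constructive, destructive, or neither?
constructive — path difference = 3λ, a whole number of wavelengths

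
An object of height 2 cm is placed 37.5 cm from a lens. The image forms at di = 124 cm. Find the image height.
hi = (-di/do) × ho = -6.613 cm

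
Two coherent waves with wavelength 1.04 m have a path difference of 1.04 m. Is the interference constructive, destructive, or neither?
constructive — path difference = 1λ, a whole number of wavelengths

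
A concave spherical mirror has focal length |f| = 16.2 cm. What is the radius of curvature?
R = 2|f| = 32.4 cm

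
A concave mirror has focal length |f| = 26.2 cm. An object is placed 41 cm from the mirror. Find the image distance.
f = +26.2 cm (concave); 1/di = 1/f − 1/do → di = 72.58 cm (real image, in front of mirror)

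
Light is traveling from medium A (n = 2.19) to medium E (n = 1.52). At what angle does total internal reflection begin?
θc = arcsin(n₂/n₁) = 43.95°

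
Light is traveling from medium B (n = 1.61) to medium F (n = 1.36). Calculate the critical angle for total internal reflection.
θc = arcsin(n₂/n₁) = 57.64°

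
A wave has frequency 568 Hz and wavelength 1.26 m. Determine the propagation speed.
v = fλ = 715.7 m/s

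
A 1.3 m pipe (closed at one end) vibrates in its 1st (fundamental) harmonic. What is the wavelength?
λₙ = 4L/n = 5.2 m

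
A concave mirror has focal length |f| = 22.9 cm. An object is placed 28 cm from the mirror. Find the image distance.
f = +22.9 cm (concave); 1/di = 1/f − 1/do → di = 125.7 cm (real image, in front of mirror)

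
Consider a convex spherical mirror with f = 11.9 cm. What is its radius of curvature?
R = 2|f| = 23.8 cm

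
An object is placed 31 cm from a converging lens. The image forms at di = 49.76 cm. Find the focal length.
1/f = 1/do + 1/di → f = 19.1 cm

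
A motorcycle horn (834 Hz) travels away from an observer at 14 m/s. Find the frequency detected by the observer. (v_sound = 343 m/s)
f_obs = f·v/(v + v_s) = 801.3 Hz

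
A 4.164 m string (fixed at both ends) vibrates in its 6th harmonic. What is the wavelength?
λₙ = 2L/n = 1.388 m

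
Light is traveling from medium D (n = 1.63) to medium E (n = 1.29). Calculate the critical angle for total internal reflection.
θc = arcsin(n₂/n₁) = 52.32°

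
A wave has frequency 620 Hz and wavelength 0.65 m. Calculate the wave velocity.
v = fλ = 403 m/s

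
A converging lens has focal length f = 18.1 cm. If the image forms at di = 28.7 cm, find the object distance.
1/do = 1/f − 1/di → do = 49.01 cm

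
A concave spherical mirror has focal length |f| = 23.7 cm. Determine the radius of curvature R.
R = 2|f| = 47.4 cm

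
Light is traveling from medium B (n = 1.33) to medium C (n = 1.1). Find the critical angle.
θc = arcsin(n₂/n₁) = 55.8°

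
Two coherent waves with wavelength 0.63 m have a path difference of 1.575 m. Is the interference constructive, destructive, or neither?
destructive — path difference = 2.5λ, an odd multiple of λ/2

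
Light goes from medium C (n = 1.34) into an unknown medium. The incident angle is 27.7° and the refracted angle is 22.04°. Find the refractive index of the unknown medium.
n₂ = n₁·sin θ₁ / sin θ₂ = 1.66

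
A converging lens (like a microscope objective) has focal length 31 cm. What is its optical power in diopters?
P = 1/f = 3.226 D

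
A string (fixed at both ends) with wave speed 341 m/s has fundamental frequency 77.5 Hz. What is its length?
L = v/(2f₁) = 2.2 m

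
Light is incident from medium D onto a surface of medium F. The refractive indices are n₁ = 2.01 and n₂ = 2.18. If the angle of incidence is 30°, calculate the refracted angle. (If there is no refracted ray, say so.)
sin θ₂ = (n₁/n₂)·sin θ₁ = 0.461 → θ₂ = 27.45°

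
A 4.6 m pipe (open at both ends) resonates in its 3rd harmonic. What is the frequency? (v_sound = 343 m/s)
fₙ = nv/(2L) = 111.8 Hz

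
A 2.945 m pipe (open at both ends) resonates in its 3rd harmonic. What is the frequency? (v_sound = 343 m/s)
fₙ = nv/(2L) = 174.7 Hz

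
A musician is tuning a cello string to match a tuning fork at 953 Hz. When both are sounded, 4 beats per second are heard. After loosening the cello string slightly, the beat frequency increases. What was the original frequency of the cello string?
949 Hz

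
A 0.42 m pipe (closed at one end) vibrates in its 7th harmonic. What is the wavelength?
λₙ = 4L/n = 0.24 m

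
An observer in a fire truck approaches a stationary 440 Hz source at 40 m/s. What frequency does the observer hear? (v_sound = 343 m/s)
f_obs = f·(v + v_o)/v = 491.3 Hz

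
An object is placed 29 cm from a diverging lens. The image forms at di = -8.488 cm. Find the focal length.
1/f = 1/do + 1/di → f = -12 cm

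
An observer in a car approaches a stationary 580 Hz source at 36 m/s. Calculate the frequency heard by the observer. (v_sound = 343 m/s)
f_obs = f·(v + v_o)/v = 640.9 Hz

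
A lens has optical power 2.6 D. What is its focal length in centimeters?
f = 1/P = 38.46 cm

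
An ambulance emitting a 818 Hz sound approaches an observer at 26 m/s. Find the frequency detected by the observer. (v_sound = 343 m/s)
f_obs = f·v/(v − v_s) = 885.1 Hz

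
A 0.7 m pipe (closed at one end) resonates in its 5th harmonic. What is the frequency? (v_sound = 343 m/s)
fₙ = nv/(4L) = 612.5 Hz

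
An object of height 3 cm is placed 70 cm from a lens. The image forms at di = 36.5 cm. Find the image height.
hi = (-di/do) × ho = -1.564 cm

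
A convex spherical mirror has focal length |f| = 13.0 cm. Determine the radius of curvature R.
R = 2|f| = 26 cm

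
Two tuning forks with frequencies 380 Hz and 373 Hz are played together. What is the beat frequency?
7 Hz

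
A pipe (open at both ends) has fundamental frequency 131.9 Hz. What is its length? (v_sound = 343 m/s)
L = v/(2f₁) = 1.3 m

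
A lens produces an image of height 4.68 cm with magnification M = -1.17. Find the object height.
ho = |hi|/|M| = 4 cm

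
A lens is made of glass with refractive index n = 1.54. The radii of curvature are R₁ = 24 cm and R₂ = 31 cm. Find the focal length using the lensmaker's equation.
1/f = (n − 1)(1/R₁ − 1/R₂) → f = 196.8 cm (converging lens)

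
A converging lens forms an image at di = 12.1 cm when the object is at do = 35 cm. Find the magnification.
M = −di/do = -0.3457 (inverted image)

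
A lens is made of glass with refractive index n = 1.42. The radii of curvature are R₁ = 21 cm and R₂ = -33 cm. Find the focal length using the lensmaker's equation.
1/f = (n − 1)(1/R₁ − 1/R₂) → f = 30.56 cm (converging lens)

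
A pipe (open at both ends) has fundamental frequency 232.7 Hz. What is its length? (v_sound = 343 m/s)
L = v/(2f₁) = 0.737 m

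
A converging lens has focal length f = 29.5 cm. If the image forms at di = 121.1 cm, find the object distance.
1/do = 1/f − 1/di → do = 39 cm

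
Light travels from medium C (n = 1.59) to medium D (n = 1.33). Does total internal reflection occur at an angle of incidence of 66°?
θc = arcsin(n₂/n₁) = 56.77°; 66° > θc, so yes — total internal reflection.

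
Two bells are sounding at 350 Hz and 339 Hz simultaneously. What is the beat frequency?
11 Hz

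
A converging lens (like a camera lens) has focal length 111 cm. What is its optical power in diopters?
P = 1/f = 0.9009 D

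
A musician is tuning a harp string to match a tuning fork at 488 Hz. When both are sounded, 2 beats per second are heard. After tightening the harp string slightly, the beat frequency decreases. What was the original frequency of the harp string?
486 Hz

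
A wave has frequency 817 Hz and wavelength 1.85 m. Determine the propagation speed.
v = fλ = 1511 m/s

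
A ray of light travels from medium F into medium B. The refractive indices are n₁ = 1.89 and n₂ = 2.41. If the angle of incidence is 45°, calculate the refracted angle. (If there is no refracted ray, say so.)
sin θ₂ = (n₁/n₂)·sin θ₁ = 0.5545 → θ₂ = 33.68°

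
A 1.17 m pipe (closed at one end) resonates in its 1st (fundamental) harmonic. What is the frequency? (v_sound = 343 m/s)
fₙ = nv/(4L) = 73.29 Hz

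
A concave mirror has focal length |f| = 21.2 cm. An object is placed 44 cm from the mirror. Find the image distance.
f = +21.2 cm (concave); 1/di = 1/f − 1/do → di = 40.91 cm (real image, in front of mirror)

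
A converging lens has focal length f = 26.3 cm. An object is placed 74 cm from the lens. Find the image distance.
1/di = 1/f − 1/do → di = 40.8 cm (real image)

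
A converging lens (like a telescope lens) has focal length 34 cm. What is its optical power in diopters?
P = 1/f = 2.941 D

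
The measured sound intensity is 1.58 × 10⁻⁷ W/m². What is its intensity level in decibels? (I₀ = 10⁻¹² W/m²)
β = 10·log₁₀(I/I₀) = 51.99 dB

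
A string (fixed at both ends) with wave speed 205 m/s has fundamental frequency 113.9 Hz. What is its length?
L = v/(2f₁) = 0.8999 m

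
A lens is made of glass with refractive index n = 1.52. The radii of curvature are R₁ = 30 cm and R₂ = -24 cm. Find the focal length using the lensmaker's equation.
1/f = (n − 1)(1/R₁ − 1/R₂) → f = 25.64 cm (converging lens)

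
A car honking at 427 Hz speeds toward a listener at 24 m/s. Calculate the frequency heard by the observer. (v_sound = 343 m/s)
f_obs = f·v/(v − v_s) = 459.1 Hz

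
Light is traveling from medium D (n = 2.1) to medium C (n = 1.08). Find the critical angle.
θc = arcsin(n₂/n₁) = 30.95°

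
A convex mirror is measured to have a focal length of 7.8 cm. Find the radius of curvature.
R = 2|f| = 15.6 cm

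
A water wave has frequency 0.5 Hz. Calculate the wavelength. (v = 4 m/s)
λ = v/f = 8 m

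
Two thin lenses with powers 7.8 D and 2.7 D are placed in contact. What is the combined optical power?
P_total = P₁ + P₂ = 10.5 D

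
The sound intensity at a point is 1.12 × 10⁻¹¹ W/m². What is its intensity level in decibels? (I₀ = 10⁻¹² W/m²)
β = 10·log₁₀(I/I₀) = 10.49 dB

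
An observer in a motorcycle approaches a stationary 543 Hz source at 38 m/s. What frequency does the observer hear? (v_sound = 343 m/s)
f_obs = f·(v + v_o)/v = 603.2 Hz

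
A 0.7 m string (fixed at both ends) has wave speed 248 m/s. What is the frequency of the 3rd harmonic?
fₙ = nv/(2L) = 531.4 Hz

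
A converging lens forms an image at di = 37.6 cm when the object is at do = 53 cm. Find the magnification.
M = −di/do = -0.7094 (inverted image)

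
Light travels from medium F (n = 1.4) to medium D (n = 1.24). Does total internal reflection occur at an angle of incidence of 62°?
θc = arcsin(n₂/n₁) = 62.34°; 62° < θc, so no — the ray refracts.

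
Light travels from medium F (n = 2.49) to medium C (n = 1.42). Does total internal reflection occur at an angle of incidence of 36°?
θc = arcsin(n₂/n₁) = 34.77°; 36° > θc, so yes — total internal reflection.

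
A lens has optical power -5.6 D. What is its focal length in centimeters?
f = 1/P = -17.86 cm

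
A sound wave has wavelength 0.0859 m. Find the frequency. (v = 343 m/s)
f = v/λ = 3993 Hz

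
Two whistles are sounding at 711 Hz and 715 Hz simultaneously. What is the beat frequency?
4 Hz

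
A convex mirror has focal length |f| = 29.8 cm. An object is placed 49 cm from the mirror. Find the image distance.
f = −29.8 cm (convex); 1/di = 1/f − 1/do → di = -18.53 cm (virtual image, behind mirror)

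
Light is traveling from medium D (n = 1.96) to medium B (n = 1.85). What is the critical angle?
θc = arcsin(n₂/n₁) = 70.71°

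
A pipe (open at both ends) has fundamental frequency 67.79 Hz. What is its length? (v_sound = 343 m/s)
L = v/(2f₁) = 2.53 m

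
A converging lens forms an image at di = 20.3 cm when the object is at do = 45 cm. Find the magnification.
M = −di/do = -0.4511 (inverted image)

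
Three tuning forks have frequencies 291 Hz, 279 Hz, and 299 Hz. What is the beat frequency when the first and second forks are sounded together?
12 Hz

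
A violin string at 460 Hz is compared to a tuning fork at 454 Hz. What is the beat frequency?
6 Hz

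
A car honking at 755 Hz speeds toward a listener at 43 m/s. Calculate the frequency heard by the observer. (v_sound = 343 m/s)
f_obs = f·v/(v − v_s) = 863.2 Hz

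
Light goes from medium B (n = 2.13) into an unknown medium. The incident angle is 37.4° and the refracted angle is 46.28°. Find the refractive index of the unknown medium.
n₂ = n₁·sin θ₁ / sin θ₂ = 1.79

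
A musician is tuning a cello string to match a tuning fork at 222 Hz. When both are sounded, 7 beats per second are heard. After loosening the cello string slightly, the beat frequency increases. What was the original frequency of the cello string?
215 Hz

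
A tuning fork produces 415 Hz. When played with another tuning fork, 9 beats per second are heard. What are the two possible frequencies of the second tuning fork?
f₂ = 415 ± 9 Hz → 424 Hz or 406 Hz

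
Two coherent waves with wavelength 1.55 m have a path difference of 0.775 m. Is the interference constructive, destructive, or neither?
destructive — path difference = 0.5λ, an odd multiple of λ/2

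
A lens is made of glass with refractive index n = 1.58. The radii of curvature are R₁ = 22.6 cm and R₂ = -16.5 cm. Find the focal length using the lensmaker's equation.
1/f = (n − 1)(1/R₁ − 1/R₂) → f = 16.44 cm (converging lens)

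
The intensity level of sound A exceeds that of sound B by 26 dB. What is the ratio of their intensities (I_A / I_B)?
I_A/I_B = 10^(Δβ/10) = 398.1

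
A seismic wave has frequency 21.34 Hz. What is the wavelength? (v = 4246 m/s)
λ = v/f = 199 m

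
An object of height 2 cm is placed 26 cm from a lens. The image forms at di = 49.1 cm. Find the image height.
hi = (-di/do) × ho = -3.777 cm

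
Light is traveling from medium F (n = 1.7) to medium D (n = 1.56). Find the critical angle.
θc = arcsin(n₂/n₁) = 66.58°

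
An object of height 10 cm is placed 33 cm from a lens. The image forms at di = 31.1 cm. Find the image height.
hi = (-di/do) × ho = -9.424 cm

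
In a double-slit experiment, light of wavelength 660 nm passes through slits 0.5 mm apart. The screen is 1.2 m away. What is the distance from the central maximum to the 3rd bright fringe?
y = mλL/d = 4.752 mm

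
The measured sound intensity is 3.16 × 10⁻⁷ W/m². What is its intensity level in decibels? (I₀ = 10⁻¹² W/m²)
β = 10·log₁₀(I/I₀) = 55 dB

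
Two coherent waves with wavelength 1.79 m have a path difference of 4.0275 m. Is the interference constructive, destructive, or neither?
neither (partial) — path difference = 2.25λ, neither a whole number of wavelengths nor an odd multiple of λ/2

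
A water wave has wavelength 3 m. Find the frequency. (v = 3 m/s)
f = v/λ = 1 Hz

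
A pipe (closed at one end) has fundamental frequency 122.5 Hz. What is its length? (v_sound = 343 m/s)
L = v/(4f₁) = 0.7 m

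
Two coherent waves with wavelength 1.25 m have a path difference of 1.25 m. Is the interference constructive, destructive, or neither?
constructive — path difference = 1λ, a whole number of wavelengths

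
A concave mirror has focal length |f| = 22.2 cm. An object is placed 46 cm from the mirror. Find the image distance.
f = +22.2 cm (concave); 1/di = 1/f − 1/do → di = 42.91 cm (real image, in front of mirror)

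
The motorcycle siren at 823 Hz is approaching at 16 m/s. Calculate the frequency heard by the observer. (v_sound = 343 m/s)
f_obs = f·v/(v − v_s) = 863.3 Hz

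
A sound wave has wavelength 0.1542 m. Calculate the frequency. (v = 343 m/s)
f = v/λ = 2224 Hz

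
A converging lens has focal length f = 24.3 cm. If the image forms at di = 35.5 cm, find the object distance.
1/do = 1/f − 1/di → do = 77.02 cm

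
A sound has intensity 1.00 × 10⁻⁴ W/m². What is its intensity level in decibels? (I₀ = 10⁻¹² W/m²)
β = 10·log₁₀(I/I₀) = 80 dB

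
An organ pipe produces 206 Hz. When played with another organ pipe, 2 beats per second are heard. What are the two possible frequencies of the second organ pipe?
f₂ = 206 ± 2 Hz → 208 Hz or 204 Hz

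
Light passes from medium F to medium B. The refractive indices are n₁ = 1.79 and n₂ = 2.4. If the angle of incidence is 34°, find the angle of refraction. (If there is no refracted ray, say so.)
sin θ₂ = (n₁/n₂)·sin θ₁ = 0.4171 → θ₂ = 24.65°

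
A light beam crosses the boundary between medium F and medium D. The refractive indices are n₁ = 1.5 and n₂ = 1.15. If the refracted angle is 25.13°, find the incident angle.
sin θ₁ = (n₂/n₁)·sin θ₂ → θ₁ = 19°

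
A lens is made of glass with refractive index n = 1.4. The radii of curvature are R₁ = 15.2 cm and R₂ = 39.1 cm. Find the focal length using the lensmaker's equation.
1/f = (n − 1)(1/R₁ − 1/R₂) → f = 62.17 cm (converging lens)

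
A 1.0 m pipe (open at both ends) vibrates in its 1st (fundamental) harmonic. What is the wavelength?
λₙ = 2L/n = 2 m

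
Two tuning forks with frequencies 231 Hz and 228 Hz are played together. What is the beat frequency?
3 Hz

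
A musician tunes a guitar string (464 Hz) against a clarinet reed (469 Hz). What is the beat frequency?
5 Hz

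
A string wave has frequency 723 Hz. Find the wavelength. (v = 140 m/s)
λ = v/f = 0.1936 m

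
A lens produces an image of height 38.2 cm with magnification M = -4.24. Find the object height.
ho = |hi|/|M| = 9.009 cm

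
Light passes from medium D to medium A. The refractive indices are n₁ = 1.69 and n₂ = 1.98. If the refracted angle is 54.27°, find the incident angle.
sin θ₁ = (n₂/n₁)·sin θ₂ → θ₁ = 72°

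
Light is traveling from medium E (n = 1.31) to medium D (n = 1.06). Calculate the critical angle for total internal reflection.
θc = arcsin(n₂/n₁) = 54.01°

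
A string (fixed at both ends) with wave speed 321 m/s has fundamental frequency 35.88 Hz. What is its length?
L = v/(2f₁) = 4.473 m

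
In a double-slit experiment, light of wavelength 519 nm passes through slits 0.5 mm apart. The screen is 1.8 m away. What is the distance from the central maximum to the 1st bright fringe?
y = mλL/d = 1.868 mm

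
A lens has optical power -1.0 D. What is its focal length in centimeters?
f = 1/P = -100 cm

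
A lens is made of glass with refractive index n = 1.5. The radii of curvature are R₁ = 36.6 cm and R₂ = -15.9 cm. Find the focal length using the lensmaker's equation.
1/f = (n − 1)(1/R₁ − 1/R₂) → f = 22.17 cm (converging lens)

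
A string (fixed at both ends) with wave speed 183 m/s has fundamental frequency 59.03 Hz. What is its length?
L = v/(2f₁) = 1.55 m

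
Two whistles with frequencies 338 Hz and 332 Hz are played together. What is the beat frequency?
6 Hz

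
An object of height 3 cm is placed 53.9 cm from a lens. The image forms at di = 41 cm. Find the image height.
hi = (-di/do) × ho = -2.282 cm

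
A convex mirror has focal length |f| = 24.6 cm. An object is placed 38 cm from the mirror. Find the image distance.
f = −24.6 cm (convex); 1/di = 1/f − 1/do → di = -14.93 cm (virtual image, behind mirror)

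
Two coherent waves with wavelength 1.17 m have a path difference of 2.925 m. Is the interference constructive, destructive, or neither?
destructive — path difference = 2.5λ, an odd multiple of λ/2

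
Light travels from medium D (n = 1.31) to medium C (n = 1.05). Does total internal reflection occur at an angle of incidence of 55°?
θc = arcsin(n₂/n₁) = 53.28°; 55° > θc, so yes — total internal reflection.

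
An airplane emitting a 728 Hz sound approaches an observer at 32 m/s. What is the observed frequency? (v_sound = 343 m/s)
f_obs = f·v/(v − v_s) = 802.9 Hz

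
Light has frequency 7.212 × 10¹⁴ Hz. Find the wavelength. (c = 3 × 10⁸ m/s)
λ = c/f = 416 nm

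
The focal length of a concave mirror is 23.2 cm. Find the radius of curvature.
R = 2|f| = 46.4 cm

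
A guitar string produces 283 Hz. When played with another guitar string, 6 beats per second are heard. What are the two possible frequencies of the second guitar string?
f₂ = 283 ± 6 Hz → 289 Hz or 277 Hz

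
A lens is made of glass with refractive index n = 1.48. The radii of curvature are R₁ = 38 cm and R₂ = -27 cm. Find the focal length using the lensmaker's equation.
1/f = (n − 1)(1/R₁ − 1/R₂) → f = 32.88 cm (converging lens)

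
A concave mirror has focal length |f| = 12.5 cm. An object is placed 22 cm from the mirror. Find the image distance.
f = +12.5 cm (concave); 1/di = 1/f − 1/do → di = 28.95 cm (real image, in front of mirror)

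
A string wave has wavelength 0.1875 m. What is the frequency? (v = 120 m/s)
f = v/λ = 640 Hz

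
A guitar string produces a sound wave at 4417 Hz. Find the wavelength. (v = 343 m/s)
λ = v/f = 0.07765 m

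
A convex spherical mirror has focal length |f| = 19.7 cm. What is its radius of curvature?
R = 2|f| = 39.4 cm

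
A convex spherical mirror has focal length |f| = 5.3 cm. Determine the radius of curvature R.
R = 2|f| = 10.6 cm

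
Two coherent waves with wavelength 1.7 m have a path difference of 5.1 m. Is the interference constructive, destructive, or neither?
constructive — path difference = 3λ, a whole number of wavelengths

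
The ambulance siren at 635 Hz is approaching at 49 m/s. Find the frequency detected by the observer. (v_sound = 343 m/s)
f_obs = f·v/(v − v_s) = 740.8 Hz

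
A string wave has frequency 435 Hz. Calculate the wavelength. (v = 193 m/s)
λ = v/f = 0.4437 m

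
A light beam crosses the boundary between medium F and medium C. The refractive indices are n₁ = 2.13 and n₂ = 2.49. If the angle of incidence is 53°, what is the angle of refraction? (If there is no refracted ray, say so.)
sin θ₂ = (n₁/n₂)·sin θ₁ = 0.6832 → θ₂ = 43.09°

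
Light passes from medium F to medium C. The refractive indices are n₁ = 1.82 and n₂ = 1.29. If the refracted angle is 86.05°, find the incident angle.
sin θ₁ = (n₂/n₁)·sin θ₂ → θ₁ = 45°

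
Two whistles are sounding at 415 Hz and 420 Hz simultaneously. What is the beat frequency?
5 Hz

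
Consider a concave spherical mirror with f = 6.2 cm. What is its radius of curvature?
R = 2|f| = 12.4 cm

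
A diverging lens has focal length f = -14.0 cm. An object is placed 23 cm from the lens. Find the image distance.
1/di = 1/f − 1/do → di = -8.703 cm (virtual image)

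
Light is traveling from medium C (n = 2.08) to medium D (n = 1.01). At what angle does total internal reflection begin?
θc = arcsin(n₂/n₁) = 29.05°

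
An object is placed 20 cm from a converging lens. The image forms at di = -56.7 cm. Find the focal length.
1/f = 1/do + 1/di → f = 30.9 cm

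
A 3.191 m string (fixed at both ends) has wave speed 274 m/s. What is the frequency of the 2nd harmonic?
fₙ = nv/(2L) = 85.87 Hz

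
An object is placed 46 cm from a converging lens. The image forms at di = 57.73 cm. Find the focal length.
1/f = 1/do + 1/di → f = 25.6 cm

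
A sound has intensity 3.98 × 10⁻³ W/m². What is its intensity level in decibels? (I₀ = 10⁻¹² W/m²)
β = 10·log₁₀(I/I₀) = 96 dB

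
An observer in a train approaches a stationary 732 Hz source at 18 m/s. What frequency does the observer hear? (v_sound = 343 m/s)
f_obs = f·(v + v_o)/v = 770.4 Hz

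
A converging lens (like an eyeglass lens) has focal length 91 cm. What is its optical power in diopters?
P = 1/f = 1.099 D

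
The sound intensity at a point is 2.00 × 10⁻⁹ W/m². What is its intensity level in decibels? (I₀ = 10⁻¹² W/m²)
β = 10·log₁₀(I/I₀) = 33.01 dB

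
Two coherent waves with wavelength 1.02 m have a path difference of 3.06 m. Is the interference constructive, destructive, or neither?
constructive — path difference = 3λ, a whole number of wavelengths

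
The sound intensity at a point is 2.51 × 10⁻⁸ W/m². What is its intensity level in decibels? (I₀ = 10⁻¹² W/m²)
β = 10·log₁₀(I/I₀) = 44 dB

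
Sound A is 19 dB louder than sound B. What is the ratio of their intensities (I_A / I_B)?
I_A/I_B = 10^(Δβ/10) = 79.43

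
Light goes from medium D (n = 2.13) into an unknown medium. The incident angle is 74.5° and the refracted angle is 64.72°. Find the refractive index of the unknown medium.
n₂ = n₁·sin θ₁ / sin θ₂ = 2.27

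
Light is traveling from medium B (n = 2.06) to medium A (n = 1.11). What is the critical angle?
θc = arcsin(n₂/n₁) = 32.6°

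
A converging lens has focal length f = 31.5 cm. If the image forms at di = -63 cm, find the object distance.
1/do = 1/f − 1/di → do = 21 cm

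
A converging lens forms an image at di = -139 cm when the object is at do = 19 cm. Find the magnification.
M = −di/do = 7.316 (upright image)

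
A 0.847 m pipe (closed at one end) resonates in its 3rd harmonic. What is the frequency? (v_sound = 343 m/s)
fₙ = nv/(4L) = 303.7 Hz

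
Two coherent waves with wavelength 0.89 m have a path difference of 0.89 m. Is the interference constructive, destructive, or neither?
constructive — path difference = 1λ, a whole number of wavelengths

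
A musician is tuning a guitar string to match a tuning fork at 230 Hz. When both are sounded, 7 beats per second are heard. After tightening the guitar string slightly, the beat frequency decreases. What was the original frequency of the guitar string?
223 Hz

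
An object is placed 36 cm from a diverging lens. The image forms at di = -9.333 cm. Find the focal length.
1/f = 1/do + 1/di → f = -12.6 cm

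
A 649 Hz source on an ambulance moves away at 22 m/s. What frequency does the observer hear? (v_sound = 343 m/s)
f_obs = f·v/(v + v_s) = 609.9 Hz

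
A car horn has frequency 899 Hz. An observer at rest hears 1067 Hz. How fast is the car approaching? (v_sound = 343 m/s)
v_s = v·(1 − f/f_obs) = 54.01 m/s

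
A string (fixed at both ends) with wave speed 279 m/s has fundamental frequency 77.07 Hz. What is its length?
L = v/(2f₁) = 1.81 m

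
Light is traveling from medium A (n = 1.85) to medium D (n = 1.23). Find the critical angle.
θc = arcsin(n₂/n₁) = 41.67°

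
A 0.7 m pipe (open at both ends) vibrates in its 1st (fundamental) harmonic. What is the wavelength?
λₙ = 2L/n = 1.4 m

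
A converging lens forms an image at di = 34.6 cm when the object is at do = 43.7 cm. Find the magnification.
M = −di/do = -0.7918 (inverted image)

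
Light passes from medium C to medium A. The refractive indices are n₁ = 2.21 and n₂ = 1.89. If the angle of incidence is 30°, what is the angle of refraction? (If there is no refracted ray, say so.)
sin θ₂ = (n₁/n₂)·sin θ₁ = 0.5847 → θ₂ = 35.78°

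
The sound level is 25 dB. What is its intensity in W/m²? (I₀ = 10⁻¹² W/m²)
I = I₀·10^(β/10) = 3.16 × 10⁻¹⁰ W/m²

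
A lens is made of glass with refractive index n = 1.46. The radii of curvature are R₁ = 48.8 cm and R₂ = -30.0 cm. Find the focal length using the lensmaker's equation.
1/f = (n − 1)(1/R₁ − 1/R₂) → f = 40.39 cm (converging lens)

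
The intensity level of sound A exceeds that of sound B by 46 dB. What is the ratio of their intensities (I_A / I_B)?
I_A/I_B = 10^(Δβ/10) = 39810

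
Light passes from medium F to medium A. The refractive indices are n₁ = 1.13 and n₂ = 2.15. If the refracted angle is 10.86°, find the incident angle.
sin θ₁ = (n₂/n₁)·sin θ₂ → θ₁ = 21.01°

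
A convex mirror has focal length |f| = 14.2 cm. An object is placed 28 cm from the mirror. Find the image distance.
f = −14.2 cm (convex); 1/di = 1/f − 1/do → di = -9.422 cm (virtual image, behind mirror)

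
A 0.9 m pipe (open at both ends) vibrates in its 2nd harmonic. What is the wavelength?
λₙ = 2L/n = 0.9 m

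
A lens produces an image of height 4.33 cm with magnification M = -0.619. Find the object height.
ho = |hi|/|M| = 6.995 cm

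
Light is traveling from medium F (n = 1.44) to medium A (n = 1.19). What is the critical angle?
θc = arcsin(n₂/n₁) = 55.73°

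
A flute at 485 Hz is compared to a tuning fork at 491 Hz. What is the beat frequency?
6 Hz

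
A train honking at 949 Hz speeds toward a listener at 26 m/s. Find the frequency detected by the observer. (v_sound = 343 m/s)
f_obs = f·v/(v − v_s) = 1027 Hz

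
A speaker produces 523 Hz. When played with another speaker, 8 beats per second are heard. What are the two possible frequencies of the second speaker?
f₂ = 523 ± 8 Hz → 531 Hz or 515 Hz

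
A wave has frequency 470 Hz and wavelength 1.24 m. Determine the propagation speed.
v = fλ = 582.8 m/s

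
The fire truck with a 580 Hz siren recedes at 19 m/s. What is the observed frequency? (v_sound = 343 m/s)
f_obs = f·v/(v + v_s) = 549.6 Hz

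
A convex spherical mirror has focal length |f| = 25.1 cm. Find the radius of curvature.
R = 2|f| = 50.2 cm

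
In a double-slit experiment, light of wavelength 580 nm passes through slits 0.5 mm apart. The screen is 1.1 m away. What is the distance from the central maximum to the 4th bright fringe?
y = mλL/d = 5.104 mm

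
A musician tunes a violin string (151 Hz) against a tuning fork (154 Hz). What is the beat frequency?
3 Hz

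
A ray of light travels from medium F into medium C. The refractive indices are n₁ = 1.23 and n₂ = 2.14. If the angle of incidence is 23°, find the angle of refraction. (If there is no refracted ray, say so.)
sin θ₂ = (n₁/n₂)·sin θ₁ = 0.2246 → θ₂ = 12.98°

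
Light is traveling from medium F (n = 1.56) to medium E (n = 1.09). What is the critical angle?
θc = arcsin(n₂/n₁) = 44.32°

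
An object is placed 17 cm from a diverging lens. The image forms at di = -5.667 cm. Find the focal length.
1/f = 1/do + 1/di → f = -8.501 cm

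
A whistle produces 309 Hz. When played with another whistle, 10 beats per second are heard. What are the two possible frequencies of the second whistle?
f₂ = 309 ± 10 Hz → 319 Hz or 299 Hz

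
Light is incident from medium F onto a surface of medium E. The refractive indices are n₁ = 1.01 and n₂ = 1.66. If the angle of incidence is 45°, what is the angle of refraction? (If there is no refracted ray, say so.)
sin θ₂ = (n₁/n₂)·sin θ₁ = 0.4302 → θ₂ = 25.48°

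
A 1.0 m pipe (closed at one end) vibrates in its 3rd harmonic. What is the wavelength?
λₙ = 4L/n = 1.333 m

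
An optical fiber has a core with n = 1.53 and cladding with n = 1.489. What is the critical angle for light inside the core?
θc = arcsin(n_cladding/n_core) = 76.71°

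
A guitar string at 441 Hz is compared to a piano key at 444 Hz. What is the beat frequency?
3 Hz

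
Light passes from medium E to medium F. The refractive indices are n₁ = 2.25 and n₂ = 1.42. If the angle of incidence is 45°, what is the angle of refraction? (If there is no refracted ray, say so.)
sin θ₂ = (n₁/n₂)·sin θ₁ = 1.12 > 1, so there is no refracted ray — the light undergoes total internal reflection.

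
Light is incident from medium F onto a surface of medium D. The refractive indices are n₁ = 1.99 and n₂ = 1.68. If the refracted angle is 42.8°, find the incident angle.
sin θ₁ = (n₂/n₁)·sin θ₂ → θ₁ = 35°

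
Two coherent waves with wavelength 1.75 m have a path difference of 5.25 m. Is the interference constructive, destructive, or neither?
constructive — path difference = 3λ, a whole number of wavelengths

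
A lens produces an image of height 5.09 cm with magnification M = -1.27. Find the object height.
ho = |hi|/|M| = 4.008 cm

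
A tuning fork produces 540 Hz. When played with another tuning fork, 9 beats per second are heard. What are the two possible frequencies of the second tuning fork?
f₂ = 540 ± 9 Hz → 549 Hz or 531 Hz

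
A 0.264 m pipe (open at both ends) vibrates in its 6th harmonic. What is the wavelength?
λₙ = 2L/n = 0.088 m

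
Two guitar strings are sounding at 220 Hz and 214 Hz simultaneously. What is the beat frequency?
6 Hz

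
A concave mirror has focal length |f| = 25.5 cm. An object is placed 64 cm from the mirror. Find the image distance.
f = +25.5 cm (concave); 1/di = 1/f − 1/do → di = 42.39 cm (real image, in front of mirror)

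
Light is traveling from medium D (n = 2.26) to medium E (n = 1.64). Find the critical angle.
θc = arcsin(n₂/n₁) = 46.52°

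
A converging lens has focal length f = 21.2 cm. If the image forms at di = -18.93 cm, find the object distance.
1/do = 1/f − 1/di → do = 10 cm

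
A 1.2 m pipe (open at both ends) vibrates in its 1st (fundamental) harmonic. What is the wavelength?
λₙ = 2L/n = 2.4 m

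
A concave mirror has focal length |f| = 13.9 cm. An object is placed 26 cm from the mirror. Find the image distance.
f = +13.9 cm (concave); 1/di = 1/f − 1/do → di = 29.87 cm (real image, in front of mirror)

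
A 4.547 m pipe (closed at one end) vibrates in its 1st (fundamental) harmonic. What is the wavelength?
λₙ = 4L/n = 18.19 m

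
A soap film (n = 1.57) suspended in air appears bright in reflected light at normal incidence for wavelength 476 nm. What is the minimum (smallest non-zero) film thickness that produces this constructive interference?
2nt = (m − ½)λ with m = 1 → t = (m − ½)λ/(2n) = 75.8 nm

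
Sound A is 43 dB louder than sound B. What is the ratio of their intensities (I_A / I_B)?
I_A/I_B = 10^(Δβ/10) = 19950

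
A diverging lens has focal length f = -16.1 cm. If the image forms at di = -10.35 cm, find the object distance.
1/do = 1/f − 1/di → do = 28.98 cm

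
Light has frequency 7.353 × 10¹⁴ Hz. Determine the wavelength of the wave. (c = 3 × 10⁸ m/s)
λ = c/f = 408 nm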